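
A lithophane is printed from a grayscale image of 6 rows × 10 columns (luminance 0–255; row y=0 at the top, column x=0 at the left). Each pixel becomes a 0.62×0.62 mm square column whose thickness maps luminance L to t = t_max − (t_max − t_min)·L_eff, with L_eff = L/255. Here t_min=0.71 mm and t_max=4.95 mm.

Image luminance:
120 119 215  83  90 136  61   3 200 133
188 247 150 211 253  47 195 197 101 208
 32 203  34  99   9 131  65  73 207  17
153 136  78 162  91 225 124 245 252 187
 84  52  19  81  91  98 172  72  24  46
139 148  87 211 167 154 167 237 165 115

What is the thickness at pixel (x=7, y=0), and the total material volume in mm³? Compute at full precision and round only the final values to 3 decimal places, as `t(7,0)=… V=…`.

span = t_max - t_min = 4.95 - 0.71 = 4.240
L(7,0) = 3, L_eff = 3/255 = 0.011765
t(7,0) = 4.95 - 4.240·0.011765 = 4.900
Σt over all 6·10 pixels = 355207/2125 ≈ 167.1562353
V = pitch²·Σt = 0.62²·355207/2125 = 64.255

t(7,0)=4.900 V=64.255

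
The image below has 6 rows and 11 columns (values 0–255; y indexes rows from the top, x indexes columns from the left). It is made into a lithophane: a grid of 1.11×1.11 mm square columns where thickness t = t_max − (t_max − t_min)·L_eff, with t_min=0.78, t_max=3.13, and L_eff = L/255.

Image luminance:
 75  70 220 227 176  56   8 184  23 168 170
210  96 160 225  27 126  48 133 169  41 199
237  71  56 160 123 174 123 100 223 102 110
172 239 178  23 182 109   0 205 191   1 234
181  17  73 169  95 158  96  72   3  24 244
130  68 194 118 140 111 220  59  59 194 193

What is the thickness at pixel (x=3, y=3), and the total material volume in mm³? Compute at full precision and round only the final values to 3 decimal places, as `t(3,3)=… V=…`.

span = t_max - t_min = 3.13 - 0.78 = 2.350
L(3,3) = 23, L_eff = 23/255 = 0.090196
t(3,3) = 3.13 - 2.350·0.090196 = 2.918
Σt over all 6·11 pixels = 54732/425 ≈ 128.7811765
V = pitch²·Σt = 1.11²·54732/425 = 158.671

t(3,3)=2.918 V=158.671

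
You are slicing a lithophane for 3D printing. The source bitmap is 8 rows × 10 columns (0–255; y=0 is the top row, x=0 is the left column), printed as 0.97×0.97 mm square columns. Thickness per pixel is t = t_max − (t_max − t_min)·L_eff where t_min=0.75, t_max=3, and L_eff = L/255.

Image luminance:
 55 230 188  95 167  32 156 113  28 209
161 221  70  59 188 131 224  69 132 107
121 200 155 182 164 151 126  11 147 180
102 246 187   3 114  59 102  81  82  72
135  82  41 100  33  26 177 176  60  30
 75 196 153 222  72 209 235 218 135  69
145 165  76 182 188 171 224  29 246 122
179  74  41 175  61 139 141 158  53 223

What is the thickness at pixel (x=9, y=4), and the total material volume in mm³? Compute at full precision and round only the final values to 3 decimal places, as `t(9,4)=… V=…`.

span = t_max - t_min = 3 - 0.75 = 2.250
L(9,4) = 30, L_eff = 30/255 = 0.117647
t(9,4) = 3 - 2.250·0.117647 = 2.735
Σt over all 8·10 pixels = 12633/85 ≈ 148.6235294
V = pitch²·Σt = 0.97²·12633/85 = 139.840

t(9,4)=2.735 V=139.840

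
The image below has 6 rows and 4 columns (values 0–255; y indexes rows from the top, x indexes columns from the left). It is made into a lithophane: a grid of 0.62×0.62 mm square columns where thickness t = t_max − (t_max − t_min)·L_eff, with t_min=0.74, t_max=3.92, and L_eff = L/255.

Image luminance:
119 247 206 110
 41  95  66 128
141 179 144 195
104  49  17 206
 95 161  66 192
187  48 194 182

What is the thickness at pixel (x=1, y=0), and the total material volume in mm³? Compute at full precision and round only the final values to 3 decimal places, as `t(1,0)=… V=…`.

span = t_max - t_min = 3.92 - 0.74 = 3.180
L(1,0) = 247, L_eff = 247/255 = 0.968627
t(1,0) = 3.92 - 3.180·0.968627 = 0.840
Σt over all 6·4 pixels = 115862/2125 ≈ 54.5232941
V = pitch²·Σt = 0.62²·115862/2125 = 20.959

t(1,0)=0.840 V=20.959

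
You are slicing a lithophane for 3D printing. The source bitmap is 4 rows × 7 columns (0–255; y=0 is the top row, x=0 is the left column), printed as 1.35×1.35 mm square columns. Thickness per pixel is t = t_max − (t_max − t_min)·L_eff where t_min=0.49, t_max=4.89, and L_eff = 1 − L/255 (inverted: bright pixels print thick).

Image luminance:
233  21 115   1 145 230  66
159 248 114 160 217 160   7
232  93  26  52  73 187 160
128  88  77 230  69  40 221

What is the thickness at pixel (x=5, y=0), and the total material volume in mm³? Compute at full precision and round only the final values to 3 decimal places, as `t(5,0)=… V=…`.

span = t_max - t_min = 4.89 - 0.49 = 4.400
L(5,0) = 230, L_eff = 1 - 230/255 = 0.098039 (inverted)
t(5,0) = 4.89 - 4.400·0.098039 = 4.459
Σt over all 4·7 pixels = 31879/425 ≈ 75.0094118
V = pitch²·Σt = 1.35²·31879/425 = 136.705

t(5,0)=4.459 V=136.705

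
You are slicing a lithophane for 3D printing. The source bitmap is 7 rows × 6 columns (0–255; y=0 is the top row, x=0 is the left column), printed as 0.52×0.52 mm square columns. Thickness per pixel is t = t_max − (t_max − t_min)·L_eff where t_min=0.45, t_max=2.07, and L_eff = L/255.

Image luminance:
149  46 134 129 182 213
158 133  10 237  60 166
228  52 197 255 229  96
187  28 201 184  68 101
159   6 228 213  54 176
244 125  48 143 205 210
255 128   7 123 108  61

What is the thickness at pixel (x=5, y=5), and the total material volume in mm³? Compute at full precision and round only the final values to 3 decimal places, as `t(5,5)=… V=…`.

t(5,5)=0.736 V=13.312

span = t_max - t_min = 2.07 - 0.45 = 1.620
L(5,5) = 210, L_eff = 210/255 = 0.823529
t(5,5) = 2.07 - 1.620·0.823529 = 0.736
Σt over all 7·6 pixels = 209223/4250 ≈ 49.2289412
V = pitch²·Σt = 0.52²·209223/4250 = 13.312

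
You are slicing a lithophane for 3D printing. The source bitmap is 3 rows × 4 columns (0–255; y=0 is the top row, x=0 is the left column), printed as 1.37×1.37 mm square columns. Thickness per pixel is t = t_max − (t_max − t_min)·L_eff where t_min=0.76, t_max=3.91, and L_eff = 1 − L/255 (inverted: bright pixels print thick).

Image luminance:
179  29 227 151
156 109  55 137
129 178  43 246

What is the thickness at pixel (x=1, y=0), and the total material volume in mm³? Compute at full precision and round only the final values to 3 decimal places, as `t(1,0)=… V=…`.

span = t_max - t_min = 3.91 - 0.76 = 3.150
L(1,0) = 29, L_eff = 1 - 29/255 = 0.886275 (inverted)
t(1,0) = 3.91 - 3.150·0.886275 = 1.118
Σt over all 3·4 pixels = 49923/1700 ≈ 29.3664706
V = pitch²·Σt = 1.37²·49923/1700 = 55.118

t(1,0)=1.118 V=55.118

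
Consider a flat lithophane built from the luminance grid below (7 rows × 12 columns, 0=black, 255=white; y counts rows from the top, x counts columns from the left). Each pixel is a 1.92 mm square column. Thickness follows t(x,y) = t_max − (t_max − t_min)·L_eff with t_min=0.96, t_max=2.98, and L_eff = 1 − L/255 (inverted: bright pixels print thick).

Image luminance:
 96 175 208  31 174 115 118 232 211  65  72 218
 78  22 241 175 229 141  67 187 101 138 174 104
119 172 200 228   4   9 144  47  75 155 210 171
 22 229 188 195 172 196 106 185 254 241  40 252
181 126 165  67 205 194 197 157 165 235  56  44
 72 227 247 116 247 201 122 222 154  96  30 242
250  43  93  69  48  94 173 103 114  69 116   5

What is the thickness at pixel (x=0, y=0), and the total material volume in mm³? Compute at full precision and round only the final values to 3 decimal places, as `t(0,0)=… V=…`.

t(0,0)=1.720 V=645.681

span = t_max - t_min = 2.98 - 0.96 = 2.020
L(0,0) = 96, L_eff = 1 - 96/255 = 0.623529 (inverted)
t(0,0) = 2.98 - 2.020·0.623529 = 1.720
Σt over all 7·12 pixels = 744397/4250 ≈ 175.1522353
V = pitch²·Σt = 1.92²·744397/4250 = 645.681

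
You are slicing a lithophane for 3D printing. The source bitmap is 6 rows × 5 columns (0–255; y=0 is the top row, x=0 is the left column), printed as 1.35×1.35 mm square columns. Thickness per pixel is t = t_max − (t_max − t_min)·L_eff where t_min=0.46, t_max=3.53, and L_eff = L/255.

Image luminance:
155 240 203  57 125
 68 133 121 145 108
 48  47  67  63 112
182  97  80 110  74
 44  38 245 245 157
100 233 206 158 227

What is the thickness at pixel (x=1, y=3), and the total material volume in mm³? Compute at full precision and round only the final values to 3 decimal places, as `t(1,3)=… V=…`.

t(1,3)=2.362 V=107.694

span = t_max - t_min = 3.53 - 0.46 = 3.070
L(1,3) = 97, L_eff = 97/255 = 0.380392
t(1,3) = 3.53 - 3.070·0.380392 = 2.362
Σt over all 6·5 pixels = 251139/4250 ≈ 59.0915294
V = pitch²·Σt = 1.35²·251139/4250 = 107.694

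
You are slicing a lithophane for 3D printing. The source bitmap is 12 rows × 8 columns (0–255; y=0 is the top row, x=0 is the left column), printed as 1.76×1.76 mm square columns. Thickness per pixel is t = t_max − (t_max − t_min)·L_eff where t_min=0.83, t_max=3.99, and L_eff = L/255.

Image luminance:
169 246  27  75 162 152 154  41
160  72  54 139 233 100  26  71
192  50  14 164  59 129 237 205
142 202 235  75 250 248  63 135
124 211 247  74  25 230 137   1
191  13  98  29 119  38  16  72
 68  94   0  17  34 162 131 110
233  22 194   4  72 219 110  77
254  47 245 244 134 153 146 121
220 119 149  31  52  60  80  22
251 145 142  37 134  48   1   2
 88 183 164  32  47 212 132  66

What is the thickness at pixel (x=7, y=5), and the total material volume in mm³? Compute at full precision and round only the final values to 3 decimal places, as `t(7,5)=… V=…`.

t(7,5)=3.098 V=756.045

span = t_max - t_min = 3.99 - 0.83 = 3.160
L(7,5) = 72, L_eff = 72/255 = 0.282353
t(7,5) = 3.99 - 3.160·0.282353 = 3.098
Σt over all 12·8 pixels = 518658/2125 ≈ 244.0743529
V = pitch²·Σt = 1.76²·518658/2125 = 756.045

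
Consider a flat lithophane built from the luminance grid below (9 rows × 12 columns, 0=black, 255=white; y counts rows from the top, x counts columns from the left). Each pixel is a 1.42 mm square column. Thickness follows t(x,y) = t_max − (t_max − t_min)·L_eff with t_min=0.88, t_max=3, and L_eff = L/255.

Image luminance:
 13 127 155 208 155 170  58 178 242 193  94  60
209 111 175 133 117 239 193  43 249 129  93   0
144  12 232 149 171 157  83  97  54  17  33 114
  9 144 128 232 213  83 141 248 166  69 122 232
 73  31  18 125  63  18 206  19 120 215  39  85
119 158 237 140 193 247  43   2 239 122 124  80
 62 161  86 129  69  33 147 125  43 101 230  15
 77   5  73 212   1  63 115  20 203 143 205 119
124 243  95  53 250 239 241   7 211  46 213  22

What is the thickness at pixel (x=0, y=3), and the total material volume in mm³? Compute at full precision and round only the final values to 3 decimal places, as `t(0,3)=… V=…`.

t(0,3)=2.925 V=430.506

span = t_max - t_min = 3 - 0.88 = 2.120
L(0,3) = 9, L_eff = 9/255 = 0.035294
t(0,3) = 3 - 2.120·0.035294 = 2.925
Σt over all 9·12 pixels = 1361077/6375 ≈ 213.5022745
V = pitch²·Σt = 1.42²·1361077/6375 = 430.506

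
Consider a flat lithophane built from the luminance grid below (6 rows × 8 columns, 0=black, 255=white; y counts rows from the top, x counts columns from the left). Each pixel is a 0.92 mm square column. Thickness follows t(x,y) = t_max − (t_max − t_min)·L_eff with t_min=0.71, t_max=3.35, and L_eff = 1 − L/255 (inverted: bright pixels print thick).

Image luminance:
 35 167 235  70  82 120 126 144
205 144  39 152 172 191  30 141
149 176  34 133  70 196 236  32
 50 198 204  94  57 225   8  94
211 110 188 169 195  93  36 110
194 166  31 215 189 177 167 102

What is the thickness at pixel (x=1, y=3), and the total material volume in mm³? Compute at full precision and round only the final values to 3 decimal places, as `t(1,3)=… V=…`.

span = t_max - t_min = 3.35 - 0.71 = 2.640
L(1,3) = 198, L_eff = 1 - 198/255 = 0.223529 (inverted)
t(1,3) = 3.35 - 2.640·0.223529 = 2.760
Σt over all 6·8 pixels = 212384/2125 ≈ 99.9454118
V = pitch²·Σt = 0.92²·212384/2125 = 84.594

t(1,3)=2.760 V=84.594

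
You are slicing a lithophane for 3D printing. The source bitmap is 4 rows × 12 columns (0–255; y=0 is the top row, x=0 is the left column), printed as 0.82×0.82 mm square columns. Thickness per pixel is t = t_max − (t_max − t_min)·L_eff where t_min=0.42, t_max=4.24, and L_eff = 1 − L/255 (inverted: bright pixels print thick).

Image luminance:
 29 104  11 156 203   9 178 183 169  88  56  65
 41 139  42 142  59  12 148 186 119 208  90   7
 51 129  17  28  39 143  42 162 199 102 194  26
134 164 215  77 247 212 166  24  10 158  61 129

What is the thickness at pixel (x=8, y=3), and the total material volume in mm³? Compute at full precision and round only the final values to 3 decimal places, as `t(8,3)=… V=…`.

t(8,3)=0.570 V=65.662

span = t_max - t_min = 4.24 - 0.42 = 3.820
L(8,3) = 10, L_eff = 1 - 10/255 = 0.960784 (inverted)
t(8,3) = 4.24 - 3.820·0.960784 = 0.570
Σt over all 4·12 pixels = 1245083/12750 ≈ 97.6535686
V = pitch²·Σt = 0.82²·1245083/12750 = 65.662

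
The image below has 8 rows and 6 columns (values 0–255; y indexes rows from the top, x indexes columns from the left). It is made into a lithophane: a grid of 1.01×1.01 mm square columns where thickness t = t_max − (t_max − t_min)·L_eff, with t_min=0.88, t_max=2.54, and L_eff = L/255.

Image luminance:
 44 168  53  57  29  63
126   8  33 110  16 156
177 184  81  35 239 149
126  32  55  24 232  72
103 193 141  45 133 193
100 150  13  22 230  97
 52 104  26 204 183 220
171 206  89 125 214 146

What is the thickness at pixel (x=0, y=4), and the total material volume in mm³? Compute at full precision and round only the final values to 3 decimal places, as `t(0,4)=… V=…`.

t(0,4)=1.869 V=88.318

span = t_max - t_min = 2.54 - 0.88 = 1.660
L(0,4) = 103, L_eff = 103/255 = 0.403922
t(0,4) = 2.54 - 1.660·0.403922 = 1.869
Σt over all 8·6 pixels = 1103873/12750 ≈ 86.5782745
V = pitch²·Σt = 1.01²·1103873/12750 = 88.318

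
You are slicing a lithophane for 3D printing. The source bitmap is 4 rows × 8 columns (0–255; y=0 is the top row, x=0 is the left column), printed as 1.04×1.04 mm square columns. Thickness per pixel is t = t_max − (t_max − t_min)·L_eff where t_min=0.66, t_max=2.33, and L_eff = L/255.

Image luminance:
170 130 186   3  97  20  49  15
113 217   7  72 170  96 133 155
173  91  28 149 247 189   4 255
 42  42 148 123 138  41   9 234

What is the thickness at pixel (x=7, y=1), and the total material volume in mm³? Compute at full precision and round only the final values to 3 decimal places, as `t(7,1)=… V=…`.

span = t_max - t_min = 2.33 - 0.66 = 1.670
L(7,1) = 155, L_eff = 155/255 = 0.607843
t(7,1) = 2.33 - 1.670·0.607843 = 1.315
Σt over all 4·8 pixels = 218183/4250 ≈ 51.3371765
V = pitch²·Σt = 1.04²·218183/4250 = 55.526

t(7,1)=1.315 V=55.526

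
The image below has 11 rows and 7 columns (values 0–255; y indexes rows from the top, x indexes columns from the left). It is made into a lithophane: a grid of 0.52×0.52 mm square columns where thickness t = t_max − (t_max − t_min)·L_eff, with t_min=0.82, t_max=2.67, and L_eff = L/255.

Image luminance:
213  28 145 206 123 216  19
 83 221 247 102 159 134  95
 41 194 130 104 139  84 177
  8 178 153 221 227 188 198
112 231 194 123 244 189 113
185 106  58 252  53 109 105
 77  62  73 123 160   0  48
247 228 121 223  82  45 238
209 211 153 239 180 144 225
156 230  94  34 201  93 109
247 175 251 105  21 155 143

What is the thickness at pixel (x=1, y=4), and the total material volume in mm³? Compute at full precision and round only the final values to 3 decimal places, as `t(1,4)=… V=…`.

span = t_max - t_min = 2.67 - 0.82 = 1.850
L(1,4) = 231, L_eff = 231/255 = 0.905882
t(1,4) = 2.67 - 1.850·0.905882 = 0.994
Σt over all 11·7 pixels = 158444/1275 ≈ 124.2698039
V = pitch²·Σt = 0.52²·158444/1275 = 33.603

t(1,4)=0.994 V=33.603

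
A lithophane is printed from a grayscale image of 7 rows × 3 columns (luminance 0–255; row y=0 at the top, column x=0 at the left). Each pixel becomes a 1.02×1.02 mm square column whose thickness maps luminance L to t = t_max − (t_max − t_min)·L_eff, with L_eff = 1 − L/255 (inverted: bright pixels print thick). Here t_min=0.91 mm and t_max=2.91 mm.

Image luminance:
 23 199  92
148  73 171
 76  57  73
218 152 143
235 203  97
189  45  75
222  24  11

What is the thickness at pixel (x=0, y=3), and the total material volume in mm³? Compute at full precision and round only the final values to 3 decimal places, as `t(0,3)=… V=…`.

t(0,3)=2.620 V=40.494

span = t_max - t_min = 2.91 - 0.91 = 2.000
L(0,3) = 218, L_eff = 1 - 218/255 = 0.145098 (inverted)
t(0,3) = 2.91 - 2.000·0.145098 = 2.620
Σt over all 7·3 pixels = 66167/1700 ≈ 38.9217647
V = pitch²·Σt = 1.02²·66167/1700 = 40.494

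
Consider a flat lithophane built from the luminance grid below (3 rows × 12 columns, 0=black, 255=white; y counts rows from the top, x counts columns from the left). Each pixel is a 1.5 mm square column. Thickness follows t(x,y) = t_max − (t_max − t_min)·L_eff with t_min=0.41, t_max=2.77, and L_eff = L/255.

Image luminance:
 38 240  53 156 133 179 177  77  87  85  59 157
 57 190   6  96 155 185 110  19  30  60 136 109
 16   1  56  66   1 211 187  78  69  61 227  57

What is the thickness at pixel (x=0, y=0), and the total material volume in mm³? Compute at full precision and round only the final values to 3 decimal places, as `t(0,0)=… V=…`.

span = t_max - t_min = 2.77 - 0.41 = 2.360
L(0,0) = 38, L_eff = 38/255 = 0.149020
t(0,0) = 2.77 - 2.360·0.149020 = 2.418
Σt over all 3·12 pixels = 140633/2125 ≈ 66.1802353
V = pitch²·Σt = 1.5²·140633/2125 = 148.906

t(0,0)=2.418 V=148.906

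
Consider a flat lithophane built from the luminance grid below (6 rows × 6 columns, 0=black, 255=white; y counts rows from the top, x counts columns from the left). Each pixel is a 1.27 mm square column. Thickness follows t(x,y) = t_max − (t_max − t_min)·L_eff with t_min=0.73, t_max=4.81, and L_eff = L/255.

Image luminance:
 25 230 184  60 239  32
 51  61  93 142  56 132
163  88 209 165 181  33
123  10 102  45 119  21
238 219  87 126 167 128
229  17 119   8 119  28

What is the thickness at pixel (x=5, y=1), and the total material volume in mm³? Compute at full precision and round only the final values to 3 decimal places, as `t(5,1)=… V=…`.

span = t_max - t_min = 4.81 - 0.73 = 4.080
L(5,1) = 132, L_eff = 132/255 = 0.517647
t(5,1) = 4.81 - 4.080·0.517647 = 2.698
Σt over all 6·6 pixels = 108.376
V = pitch²·Σt = 1.27²·108.376 = 174.800

t(5,1)=2.698 V=174.800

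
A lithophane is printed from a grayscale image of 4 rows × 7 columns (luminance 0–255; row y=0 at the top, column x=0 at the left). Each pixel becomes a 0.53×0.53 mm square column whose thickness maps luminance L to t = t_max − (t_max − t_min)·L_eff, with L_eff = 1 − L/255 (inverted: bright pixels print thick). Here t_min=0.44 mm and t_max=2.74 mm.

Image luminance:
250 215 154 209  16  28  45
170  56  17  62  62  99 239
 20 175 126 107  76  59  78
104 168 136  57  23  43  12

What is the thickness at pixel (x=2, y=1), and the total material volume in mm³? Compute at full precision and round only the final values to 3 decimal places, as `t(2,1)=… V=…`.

t(2,1)=0.593 V=10.570

span = t_max - t_min = 2.74 - 0.44 = 2.300
L(2,1) = 17, L_eff = 1 - 17/255 = 0.933333 (inverted)
t(2,1) = 2.74 - 2.300·0.933333 = 0.593
Σt over all 4·7 pixels = 47977/1275 ≈ 37.6290196
V = pitch²·Σt = 0.53²·47977/1275 = 10.570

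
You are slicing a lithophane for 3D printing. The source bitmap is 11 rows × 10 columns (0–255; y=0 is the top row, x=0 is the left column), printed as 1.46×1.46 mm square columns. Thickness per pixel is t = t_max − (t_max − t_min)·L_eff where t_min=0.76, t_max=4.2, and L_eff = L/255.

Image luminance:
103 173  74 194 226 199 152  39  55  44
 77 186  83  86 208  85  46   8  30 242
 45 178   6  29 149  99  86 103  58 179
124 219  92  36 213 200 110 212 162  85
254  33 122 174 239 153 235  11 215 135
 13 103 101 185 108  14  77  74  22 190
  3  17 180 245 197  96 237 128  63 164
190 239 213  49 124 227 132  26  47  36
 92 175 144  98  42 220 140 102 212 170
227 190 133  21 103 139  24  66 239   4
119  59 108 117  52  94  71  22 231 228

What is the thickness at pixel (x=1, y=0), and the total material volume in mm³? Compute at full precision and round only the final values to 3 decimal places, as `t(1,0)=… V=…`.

t(1,0)=1.866 V=599.243

span = t_max - t_min = 4.2 - 0.76 = 3.440
L(1,0) = 173, L_eff = 173/255 = 0.678431
t(1,0) = 4.2 - 3.440·0.678431 = 1.866
Σt over all 11·10 pixels = 1792162/6375 ≈ 281.1234510
V = pitch²·Σt = 1.46²·1792162/6375 = 599.243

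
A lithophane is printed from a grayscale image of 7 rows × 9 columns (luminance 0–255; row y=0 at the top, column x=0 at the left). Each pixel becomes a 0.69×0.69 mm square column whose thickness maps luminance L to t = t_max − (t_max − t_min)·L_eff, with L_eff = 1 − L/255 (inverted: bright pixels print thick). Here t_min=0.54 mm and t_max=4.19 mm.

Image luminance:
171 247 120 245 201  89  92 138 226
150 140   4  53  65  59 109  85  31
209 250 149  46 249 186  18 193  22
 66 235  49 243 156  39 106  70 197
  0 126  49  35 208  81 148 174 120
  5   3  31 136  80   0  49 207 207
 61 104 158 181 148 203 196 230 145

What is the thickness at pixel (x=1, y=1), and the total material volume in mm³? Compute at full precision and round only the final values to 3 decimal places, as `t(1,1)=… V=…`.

span = t_max - t_min = 4.19 - 0.54 = 3.650
L(1,1) = 140, L_eff = 1 - 140/255 = 0.450980 (inverted)
t(1,1) = 4.19 - 3.650·0.450980 = 2.544
Σt over all 7·9 pixels = 742391/5100 ≈ 145.5668627
V = pitch²·Σt = 0.69²·742391/5100 = 69.304

t(1,1)=2.544 V=69.304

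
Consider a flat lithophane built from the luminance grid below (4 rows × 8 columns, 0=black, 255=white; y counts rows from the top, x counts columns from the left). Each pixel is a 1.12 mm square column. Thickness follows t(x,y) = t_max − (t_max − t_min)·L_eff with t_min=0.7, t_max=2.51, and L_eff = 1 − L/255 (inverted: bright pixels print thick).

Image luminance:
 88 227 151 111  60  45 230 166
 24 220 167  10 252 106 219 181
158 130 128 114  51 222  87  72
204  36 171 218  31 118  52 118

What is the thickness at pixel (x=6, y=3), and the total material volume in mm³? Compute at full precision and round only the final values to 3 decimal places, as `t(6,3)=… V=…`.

span = t_max - t_min = 2.51 - 0.7 = 1.810
L(6,3) = 52, L_eff = 1 - 52/255 = 0.796078 (inverted)
t(6,3) = 2.51 - 1.810·0.796078 = 1.069
Σt over all 4·8 pixels = 441809/8500 ≈ 51.9775294
V = pitch²·Σt = 1.12²·441809/8500 = 65.201

t(6,3)=1.069 V=65.201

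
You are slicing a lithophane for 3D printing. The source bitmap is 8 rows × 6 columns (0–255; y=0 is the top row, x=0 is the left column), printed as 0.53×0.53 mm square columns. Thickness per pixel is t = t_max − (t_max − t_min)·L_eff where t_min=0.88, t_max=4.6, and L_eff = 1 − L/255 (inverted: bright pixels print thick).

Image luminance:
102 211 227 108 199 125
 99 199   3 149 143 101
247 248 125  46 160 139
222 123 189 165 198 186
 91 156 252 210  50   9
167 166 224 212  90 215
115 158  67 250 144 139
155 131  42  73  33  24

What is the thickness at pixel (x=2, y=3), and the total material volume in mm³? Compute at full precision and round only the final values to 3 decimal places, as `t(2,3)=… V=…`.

span = t_max - t_min = 4.6 - 0.88 = 3.720
L(2,3) = 189, L_eff = 1 - 189/255 = 0.258824 (inverted)
t(2,3) = 4.6 - 3.720·0.258824 = 3.637
Σt over all 8·6 pixels = 303257/2125 ≈ 142.7091765
V = pitch²·Σt = 0.53²·303257/2125 = 40.087

t(2,3)=3.637 V=40.087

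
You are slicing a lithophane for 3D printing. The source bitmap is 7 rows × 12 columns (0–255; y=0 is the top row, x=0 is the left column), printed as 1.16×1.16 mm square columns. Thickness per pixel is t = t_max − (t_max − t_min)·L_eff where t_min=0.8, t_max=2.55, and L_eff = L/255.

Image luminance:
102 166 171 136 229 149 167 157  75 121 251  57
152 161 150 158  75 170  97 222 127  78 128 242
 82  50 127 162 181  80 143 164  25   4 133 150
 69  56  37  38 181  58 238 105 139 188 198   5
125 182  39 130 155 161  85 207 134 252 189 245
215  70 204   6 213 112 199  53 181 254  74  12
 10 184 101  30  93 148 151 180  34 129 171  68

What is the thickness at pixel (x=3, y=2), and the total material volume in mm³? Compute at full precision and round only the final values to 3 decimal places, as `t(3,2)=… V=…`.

span = t_max - t_min = 2.55 - 0.8 = 1.750
L(3,2) = 162, L_eff = 162/255 = 0.635294
t(3,2) = 2.55 - 1.750·0.635294 = 1.438
Σt over all 7·12 pixels = 23639/170 ≈ 139.0529412
V = pitch²·Σt = 1.16²·23639/170 = 187.110

t(3,2)=1.438 V=187.110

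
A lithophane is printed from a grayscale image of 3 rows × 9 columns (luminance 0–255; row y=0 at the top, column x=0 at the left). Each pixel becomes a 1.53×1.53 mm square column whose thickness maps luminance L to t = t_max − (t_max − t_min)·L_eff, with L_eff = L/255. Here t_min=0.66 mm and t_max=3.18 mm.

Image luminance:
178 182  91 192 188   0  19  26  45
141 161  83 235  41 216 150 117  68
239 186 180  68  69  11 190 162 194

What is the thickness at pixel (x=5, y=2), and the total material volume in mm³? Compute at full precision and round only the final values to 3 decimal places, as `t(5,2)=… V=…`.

span = t_max - t_min = 3.18 - 0.66 = 2.520
L(5,2) = 11, L_eff = 11/255 = 0.043137
t(5,2) = 3.18 - 2.520·0.043137 = 3.071
Σt over all 3·9 pixels = 220761/4250 ≈ 51.9437647
V = pitch²·Σt = 1.53²·220761/4250 = 121.595

t(5,2)=3.071 V=121.595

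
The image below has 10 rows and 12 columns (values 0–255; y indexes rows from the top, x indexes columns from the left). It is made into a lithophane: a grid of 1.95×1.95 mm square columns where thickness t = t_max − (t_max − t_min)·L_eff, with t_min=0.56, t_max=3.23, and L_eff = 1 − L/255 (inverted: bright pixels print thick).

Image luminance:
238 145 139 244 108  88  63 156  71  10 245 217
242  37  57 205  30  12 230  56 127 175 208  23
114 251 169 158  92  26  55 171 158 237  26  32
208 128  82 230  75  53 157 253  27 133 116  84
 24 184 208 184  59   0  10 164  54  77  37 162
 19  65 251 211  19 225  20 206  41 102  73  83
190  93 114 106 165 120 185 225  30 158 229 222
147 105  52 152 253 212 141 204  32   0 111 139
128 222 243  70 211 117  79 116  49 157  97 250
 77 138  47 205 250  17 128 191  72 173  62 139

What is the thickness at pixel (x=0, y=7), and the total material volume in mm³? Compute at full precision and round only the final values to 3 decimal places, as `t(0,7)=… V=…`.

span = t_max - t_min = 3.23 - 0.56 = 2.670
L(0,7) = 147, L_eff = 1 - 147/255 = 0.423529 (inverted)
t(0,7) = 3.23 - 2.670·0.423529 = 2.099
Σt over all 10·12 pixels = 964759/4250 ≈ 227.0021176
V = pitch²·Σt = 1.95²·964759/4250 = 863.176

t(0,7)=2.099 V=863.176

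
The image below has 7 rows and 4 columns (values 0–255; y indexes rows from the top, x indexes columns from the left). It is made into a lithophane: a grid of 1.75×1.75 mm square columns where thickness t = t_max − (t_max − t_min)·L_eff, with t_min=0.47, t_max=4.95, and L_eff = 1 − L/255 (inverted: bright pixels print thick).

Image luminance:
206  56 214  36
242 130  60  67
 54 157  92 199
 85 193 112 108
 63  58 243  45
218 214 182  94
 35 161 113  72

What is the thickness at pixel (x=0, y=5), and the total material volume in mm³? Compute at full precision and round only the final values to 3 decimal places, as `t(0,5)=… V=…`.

span = t_max - t_min = 4.95 - 0.47 = 4.480
L(0,5) = 218, L_eff = 1 - 218/255 = 0.145098 (inverted)
t(0,5) = 4.95 - 4.480·0.145098 = 4.300
Σt over all 7·4 pixels = 476903/6375 ≈ 74.8083137
V = pitch²·Σt = 1.75²·476903/6375 = 229.100

t(0,5)=4.300 V=229.100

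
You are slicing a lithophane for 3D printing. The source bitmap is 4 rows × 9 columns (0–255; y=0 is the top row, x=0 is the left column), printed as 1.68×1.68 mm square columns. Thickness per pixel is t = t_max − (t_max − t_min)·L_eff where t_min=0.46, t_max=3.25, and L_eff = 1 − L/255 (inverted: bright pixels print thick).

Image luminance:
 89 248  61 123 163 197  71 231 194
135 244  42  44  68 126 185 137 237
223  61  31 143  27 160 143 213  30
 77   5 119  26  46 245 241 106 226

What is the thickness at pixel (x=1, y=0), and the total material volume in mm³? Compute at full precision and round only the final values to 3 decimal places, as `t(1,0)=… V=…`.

t(1,0)=3.173 V=192.402

span = t_max - t_min = 3.25 - 0.46 = 2.790
L(1,0) = 248, L_eff = 1 - 248/255 = 0.027451 (inverted)
t(1,0) = 3.25 - 2.790·0.027451 = 3.173
Σt over all 4·9 pixels = 579441/8500 ≈ 68.1695294
V = pitch²·Σt = 1.68²·579441/8500 = 192.402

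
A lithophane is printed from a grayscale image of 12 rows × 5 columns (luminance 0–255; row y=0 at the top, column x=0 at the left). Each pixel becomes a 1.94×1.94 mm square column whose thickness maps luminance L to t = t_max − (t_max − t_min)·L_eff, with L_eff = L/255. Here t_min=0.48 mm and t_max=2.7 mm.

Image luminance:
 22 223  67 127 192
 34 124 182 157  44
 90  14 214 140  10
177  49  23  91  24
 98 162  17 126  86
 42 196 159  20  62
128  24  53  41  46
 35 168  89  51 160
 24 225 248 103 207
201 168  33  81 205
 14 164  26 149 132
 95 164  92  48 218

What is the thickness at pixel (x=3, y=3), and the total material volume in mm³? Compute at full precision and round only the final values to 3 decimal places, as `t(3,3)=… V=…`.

t(3,3)=1.908 V=401.184

span = t_max - t_min = 2.7 - 0.48 = 2.220
L(3,3) = 91, L_eff = 91/255 = 0.356863
t(3,3) = 2.7 - 2.220·0.356863 = 1.908
Σt over all 12·5 pixels = 226516/2125 ≈ 106.5957647
V = pitch²·Σt = 1.94²·226516/2125 = 401.184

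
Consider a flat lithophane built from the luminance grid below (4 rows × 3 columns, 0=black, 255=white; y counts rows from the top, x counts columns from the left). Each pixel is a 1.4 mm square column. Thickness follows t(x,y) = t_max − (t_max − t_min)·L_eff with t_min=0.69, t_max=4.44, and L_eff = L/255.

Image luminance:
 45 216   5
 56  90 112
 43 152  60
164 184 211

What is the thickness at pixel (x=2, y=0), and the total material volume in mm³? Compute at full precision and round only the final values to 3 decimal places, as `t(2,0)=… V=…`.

span = t_max - t_min = 4.44 - 0.69 = 3.750
L(2,0) = 5, L_eff = 5/255 = 0.019608
t(2,0) = 4.44 - 3.750·0.019608 = 4.366
Σt over all 4·3 pixels = 28563/850 ≈ 33.6035294
V = pitch²·Σt = 1.4²·28563/850 = 65.863

t(2,0)=4.366 V=65.863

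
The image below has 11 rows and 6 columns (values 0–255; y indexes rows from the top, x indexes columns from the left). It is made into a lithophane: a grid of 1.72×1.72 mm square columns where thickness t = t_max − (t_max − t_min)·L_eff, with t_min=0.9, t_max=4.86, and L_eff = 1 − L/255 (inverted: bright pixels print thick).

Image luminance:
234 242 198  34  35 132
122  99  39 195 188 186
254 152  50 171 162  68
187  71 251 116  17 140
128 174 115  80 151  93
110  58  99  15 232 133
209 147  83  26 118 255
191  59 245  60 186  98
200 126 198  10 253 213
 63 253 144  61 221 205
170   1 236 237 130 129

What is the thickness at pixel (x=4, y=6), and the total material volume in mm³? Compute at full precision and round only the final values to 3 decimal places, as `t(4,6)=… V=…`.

span = t_max - t_min = 4.86 - 0.9 = 3.960
L(4,6) = 118, L_eff = 1 - 118/255 = 0.537255 (inverted)
t(4,6) = 4.86 - 3.960·0.537255 = 2.732
Σt over all 11·6 pixels = 431739/2125 ≈ 203.1712941
V = pitch²·Σt = 1.72²·431739/2125 = 601.062

t(4,6)=2.732 V=601.062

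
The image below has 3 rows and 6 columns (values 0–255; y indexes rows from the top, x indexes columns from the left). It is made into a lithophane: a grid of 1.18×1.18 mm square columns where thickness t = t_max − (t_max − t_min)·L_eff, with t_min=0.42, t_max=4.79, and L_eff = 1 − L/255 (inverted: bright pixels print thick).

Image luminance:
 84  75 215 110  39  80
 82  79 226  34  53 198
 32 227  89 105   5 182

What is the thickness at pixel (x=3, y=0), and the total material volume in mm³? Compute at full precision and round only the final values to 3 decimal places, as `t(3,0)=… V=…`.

t(3,0)=2.305 V=56.222

span = t_max - t_min = 4.79 - 0.42 = 4.370
L(3,0) = 110, L_eff = 1 - 110/255 = 0.568627 (inverted)
t(3,0) = 4.79 - 4.370·0.568627 = 2.305
Σt over all 3·6 pixels = 205927/5100 ≈ 40.3778431
V = pitch²·Σt = 1.18²·205927/5100 = 56.222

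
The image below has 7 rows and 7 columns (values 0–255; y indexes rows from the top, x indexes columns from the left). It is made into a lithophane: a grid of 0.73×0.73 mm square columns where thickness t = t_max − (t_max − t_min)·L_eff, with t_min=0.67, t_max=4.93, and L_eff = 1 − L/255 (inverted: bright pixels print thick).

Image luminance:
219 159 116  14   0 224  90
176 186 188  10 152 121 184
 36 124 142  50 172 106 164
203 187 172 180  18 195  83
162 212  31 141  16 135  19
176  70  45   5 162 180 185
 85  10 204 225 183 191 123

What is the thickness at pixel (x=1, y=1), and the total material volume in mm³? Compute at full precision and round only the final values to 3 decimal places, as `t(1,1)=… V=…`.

t(1,1)=3.777 V=72.967

span = t_max - t_min = 4.93 - 0.67 = 4.260
L(1,1) = 186, L_eff = 1 - 186/255 = 0.270588 (inverted)
t(1,1) = 4.93 - 4.260·0.270588 = 3.777
Σt over all 7·7 pixels = 1163857/8500 ≈ 136.9243529
V = pitch²·Σt = 0.73²·1163857/8500 = 72.967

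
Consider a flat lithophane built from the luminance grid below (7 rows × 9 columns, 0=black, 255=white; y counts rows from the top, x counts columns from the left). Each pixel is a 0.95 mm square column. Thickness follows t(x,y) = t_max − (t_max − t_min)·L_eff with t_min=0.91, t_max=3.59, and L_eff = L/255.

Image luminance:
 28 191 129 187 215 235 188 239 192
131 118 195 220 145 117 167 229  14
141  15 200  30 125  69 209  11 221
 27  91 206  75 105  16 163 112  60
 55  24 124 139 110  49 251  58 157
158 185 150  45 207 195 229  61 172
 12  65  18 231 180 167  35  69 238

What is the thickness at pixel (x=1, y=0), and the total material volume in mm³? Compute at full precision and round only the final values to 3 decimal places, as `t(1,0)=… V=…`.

span = t_max - t_min = 3.59 - 0.91 = 2.680
L(1,0) = 191, L_eff = 191/255 = 0.749020
t(1,0) = 3.59 - 2.680·0.749020 = 1.583
Σt over all 7·9 pixels = 713947/5100 ≈ 139.9896078
V = pitch²·Σt = 0.95²·713947/5100 = 126.341

t(1,0)=1.583 V=126.341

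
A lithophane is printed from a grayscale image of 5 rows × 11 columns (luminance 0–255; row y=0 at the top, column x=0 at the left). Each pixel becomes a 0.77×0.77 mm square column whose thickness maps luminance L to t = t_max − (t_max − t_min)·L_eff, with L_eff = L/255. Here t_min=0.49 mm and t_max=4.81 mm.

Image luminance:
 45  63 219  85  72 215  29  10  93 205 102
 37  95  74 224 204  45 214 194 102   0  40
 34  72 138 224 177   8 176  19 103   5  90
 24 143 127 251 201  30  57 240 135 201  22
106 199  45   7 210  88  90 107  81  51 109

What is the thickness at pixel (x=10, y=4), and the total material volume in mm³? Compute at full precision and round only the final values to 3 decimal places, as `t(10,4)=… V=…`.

span = t_max - t_min = 4.81 - 0.49 = 4.320
L(10,4) = 109, L_eff = 109/255 = 0.427451
t(10,4) = 4.81 - 4.320·0.427451 = 2.963
Σt over all 5·11 pixels = 1393747/8500 ≈ 163.9702353
V = pitch²·Σt = 0.77²·1393747/8500 = 97.218

t(10,4)=2.963 V=97.218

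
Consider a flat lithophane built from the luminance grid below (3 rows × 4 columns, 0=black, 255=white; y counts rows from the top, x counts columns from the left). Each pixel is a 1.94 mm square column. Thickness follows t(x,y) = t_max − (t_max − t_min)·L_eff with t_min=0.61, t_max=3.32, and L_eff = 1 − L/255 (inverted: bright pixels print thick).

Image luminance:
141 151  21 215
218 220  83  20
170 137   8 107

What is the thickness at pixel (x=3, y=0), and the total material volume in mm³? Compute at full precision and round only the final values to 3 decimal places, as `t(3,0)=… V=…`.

span = t_max - t_min = 3.32 - 0.61 = 2.710
L(3,0) = 215, L_eff = 1 - 215/255 = 0.156863 (inverted)
t(3,0) = 3.32 - 2.710·0.156863 = 2.895
Σt over all 3·4 pixels = 196907/8500 ≈ 23.1655294
V = pitch²·Σt = 1.94²·196907/8500 = 87.186

t(3,0)=2.895 V=87.186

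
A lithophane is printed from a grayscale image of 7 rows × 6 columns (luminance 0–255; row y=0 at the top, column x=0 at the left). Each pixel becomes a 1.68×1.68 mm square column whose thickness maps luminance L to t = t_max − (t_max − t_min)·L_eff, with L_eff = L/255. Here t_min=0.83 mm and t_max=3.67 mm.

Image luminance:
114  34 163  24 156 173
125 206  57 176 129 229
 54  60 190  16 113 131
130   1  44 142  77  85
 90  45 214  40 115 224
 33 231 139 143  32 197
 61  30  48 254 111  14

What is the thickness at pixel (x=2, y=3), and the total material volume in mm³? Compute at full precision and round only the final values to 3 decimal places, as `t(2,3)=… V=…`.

t(2,3)=3.180 V=288.878

span = t_max - t_min = 3.67 - 0.83 = 2.840
L(2,3) = 44, L_eff = 44/255 = 0.172549
t(2,3) = 3.67 - 2.840·0.172549 = 3.180
Σt over all 7·6 pixels = 86999/850 ≈ 102.3517647
V = pitch²·Σt = 1.68²·86999/850 = 288.878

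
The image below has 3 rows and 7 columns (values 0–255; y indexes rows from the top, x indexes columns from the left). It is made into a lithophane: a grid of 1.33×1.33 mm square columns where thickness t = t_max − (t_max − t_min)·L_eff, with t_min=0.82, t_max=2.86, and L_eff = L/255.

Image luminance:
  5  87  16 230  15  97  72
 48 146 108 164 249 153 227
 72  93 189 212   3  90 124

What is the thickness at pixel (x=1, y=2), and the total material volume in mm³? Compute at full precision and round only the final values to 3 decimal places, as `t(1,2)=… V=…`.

span = t_max - t_min = 2.86 - 0.82 = 2.040
L(1,2) = 93, L_eff = 93/255 = 0.364706
t(1,2) = 2.86 - 2.040·0.364706 = 2.116
Σt over all 3·7 pixels = 40.86
V = pitch²·Σt = 1.33²·40.86 = 72.277

t(1,2)=2.116 V=72.277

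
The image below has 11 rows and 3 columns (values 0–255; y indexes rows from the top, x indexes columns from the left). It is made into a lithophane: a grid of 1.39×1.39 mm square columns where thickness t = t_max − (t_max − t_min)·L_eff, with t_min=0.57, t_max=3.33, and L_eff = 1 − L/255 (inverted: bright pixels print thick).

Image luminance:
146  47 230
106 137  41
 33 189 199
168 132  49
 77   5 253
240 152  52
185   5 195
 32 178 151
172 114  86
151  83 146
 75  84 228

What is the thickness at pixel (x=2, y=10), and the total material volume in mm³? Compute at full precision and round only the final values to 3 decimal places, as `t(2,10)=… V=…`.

span = t_max - t_min = 3.33 - 0.57 = 2.760
L(2,10) = 228, L_eff = 1 - 228/255 = 0.105882 (inverted)
t(2,10) = 3.33 - 2.760·0.105882 = 3.038
Σt over all 11·3 pixels = 540857/8500 ≈ 63.6302353
V = pitch²·Σt = 1.39²·540857/8500 = 122.940

t(2,10)=3.038 V=122.940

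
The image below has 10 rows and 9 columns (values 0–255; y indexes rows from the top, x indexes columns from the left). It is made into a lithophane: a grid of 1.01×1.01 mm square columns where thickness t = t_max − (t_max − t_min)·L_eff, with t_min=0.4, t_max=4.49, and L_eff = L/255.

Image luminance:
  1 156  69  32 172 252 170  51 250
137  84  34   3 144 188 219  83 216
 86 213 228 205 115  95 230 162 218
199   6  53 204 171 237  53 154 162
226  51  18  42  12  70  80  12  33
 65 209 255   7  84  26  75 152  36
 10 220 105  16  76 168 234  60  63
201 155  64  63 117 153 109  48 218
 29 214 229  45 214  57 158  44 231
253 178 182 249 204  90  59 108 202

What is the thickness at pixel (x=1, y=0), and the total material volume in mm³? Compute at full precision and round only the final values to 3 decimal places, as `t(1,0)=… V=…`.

span = t_max - t_min = 4.49 - 0.4 = 4.090
L(1,0) = 156, L_eff = 156/255 = 0.611765
t(1,0) = 4.49 - 4.090·0.611765 = 1.988
Σt over all 10·9 pixels = 1890057/8500 ≈ 222.3596471
V = pitch²·Σt = 1.01²·1890057/8500 = 226.829

t(1,0)=1.988 V=226.829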